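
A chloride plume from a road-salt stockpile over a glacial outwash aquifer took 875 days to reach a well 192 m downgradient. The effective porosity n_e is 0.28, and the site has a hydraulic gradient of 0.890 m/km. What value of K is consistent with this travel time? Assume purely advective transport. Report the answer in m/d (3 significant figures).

v = L / t = 192 / 875 = 0.2194 m/d
K = v · n / i = 0.2194 × 0.28 / 8.9e-4 = 69.0 m/d

69.0 m/d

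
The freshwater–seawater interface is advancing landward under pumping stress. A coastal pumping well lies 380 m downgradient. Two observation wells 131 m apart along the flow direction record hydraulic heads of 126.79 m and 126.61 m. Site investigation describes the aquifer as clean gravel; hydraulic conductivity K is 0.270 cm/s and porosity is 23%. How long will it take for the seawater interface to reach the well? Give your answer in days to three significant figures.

273 days

Hydraulic gradient i = (126.79 − 126.61) / 131 = 0.18 / 131 = 0.001374
K = 0.270 cm/s × 864 = 233.3 m/d
Specific discharge q = 233.3 × 0.001374 = 0.3205 m/d
Average linear velocity = 0.3205 / 0.23 = 1.394 m/d
t = L / v = 380 / 1.394 = 272.7 d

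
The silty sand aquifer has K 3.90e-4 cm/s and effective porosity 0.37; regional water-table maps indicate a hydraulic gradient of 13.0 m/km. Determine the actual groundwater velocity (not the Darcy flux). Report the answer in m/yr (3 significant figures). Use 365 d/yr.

4.32 m/yr

K = 3.90e-4 cm/s × 864 = 0.3370 m/d
Specific discharge q = 0.3370 × 0.013 = 0.004380 m/d
v = Ki/n = 0.3370·0.013/0.37 = 0.01184 m/d
   = 0.01184 × 365 = 4.32 m/yr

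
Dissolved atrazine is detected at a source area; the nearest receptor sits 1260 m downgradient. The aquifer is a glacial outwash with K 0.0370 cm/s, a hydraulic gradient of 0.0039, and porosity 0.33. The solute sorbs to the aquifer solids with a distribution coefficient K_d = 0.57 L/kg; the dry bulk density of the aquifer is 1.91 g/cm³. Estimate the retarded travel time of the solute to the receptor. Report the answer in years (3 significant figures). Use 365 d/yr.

K = 0.0370 cm/s × 864 = 31.97 m/d
q = Ki = 31.97 × 0.0039 = 0.1247 m/d
v_s = q/n_e = 0.1247/0.33 = 0.3778 m/d
Retardation R = 1 + ρ_b·K_d/n = 1 + 1.91×0.57/0.33 = 4.299
Contaminant velocity v_c = v/R = 0.3778/4.299 = 0.08788 m/d
t = L/v_c = 1260/0.08788 = 14340 d
   = 14340/365 = 39.3 yr

39.3 years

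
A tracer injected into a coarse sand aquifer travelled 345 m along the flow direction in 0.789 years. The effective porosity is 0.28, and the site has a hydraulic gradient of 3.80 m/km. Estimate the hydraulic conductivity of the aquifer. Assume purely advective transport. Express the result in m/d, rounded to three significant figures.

t = 0.789 years = 288.0 d
v = L / t = 345 / 288.0 = 1.198 m/d
K = v · n / i = 1.198 × 0.28 / 0.0038 = 88.3 m/d

88.3 m/d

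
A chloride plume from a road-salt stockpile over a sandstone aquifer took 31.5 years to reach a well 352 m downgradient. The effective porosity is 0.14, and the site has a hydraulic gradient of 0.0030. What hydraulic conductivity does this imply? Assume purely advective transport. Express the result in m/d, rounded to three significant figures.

t = 31.5 years = 11500 d
v = L / t = 352 / 11500 = 0.03062 m/d
K = v · n / i = 0.03062 × 0.14 / 0.0030 = 1.43 m/d

1.43 m/d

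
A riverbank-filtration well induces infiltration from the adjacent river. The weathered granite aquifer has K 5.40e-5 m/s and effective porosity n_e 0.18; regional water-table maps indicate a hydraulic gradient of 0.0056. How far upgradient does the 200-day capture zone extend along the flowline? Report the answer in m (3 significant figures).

K = 5.40e-5 m/s × 86400 s/d = 4.666 m/d
q = Ki = 4.666 × 0.0056 = 0.02613 m/d
Average linear velocity = 0.02613 / 0.18 = 0.1452 m/d
L = v × T = 0.1452 × 200 = 29.03 m

29.0 m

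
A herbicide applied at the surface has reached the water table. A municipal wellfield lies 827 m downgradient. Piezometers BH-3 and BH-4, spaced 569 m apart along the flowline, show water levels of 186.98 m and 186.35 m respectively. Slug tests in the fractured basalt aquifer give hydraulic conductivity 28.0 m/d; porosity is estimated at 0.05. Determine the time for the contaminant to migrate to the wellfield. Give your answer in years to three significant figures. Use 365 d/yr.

Hydraulic gradient i = (186.98 − 186.35) / 569 = 0.63 / 569 = 0.001107
Specific discharge q = 28.0 × 0.001107 = 0.03100 m/d
Average linear velocity = 0.03100 / 0.05 = 0.6200 m/d
t = L / v = 827 / 0.6200 = 1334 d
   = 1334 / 365 = 3.65 yr

3.65 years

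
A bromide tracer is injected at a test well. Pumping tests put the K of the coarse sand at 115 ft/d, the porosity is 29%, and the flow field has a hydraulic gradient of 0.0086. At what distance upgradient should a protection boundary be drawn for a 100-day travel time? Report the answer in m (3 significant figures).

K = 115 ft/d × 0.3048 = 35.05 m/d
q = Ki = 35.05 × 0.0086 = 0.3014 m/d
v_s = q/n_e = 0.3014/0.29 = 1.039 m/d
L = v × T = 1.039 × 100 = 103.9 m

104 m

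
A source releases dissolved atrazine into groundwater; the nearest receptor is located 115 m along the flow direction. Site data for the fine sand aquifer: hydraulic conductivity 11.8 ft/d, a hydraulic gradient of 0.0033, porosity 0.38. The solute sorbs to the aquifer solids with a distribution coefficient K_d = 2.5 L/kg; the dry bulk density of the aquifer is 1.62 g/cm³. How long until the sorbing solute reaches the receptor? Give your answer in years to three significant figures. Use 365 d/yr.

118 years

K = 11.8 ft/d × 0.3048 = 3.597 m/d
q = Ki = 3.597 × 0.0033 = 0.01187 m/d
Seepage velocity v = q / n = 0.01187 / 0.38 = 0.03123 m/d
Retardation R = 1 + ρ_b·K_d/n = 1 + 1.62×2.5/0.38 = 11.66
Contaminant velocity v_c = v/R = 0.03123/11.66 = 0.002679 m/d
t = L/v_c = 115/0.002679 = 42920 d
   = 42920/365 = 118 yr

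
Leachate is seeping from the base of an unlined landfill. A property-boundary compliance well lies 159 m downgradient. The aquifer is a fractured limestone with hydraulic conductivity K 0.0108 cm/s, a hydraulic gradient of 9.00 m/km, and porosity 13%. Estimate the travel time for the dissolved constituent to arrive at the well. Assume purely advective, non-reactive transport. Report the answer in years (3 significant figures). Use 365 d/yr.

K = 0.0108 cm/s × 864 = 9.331 m/d
Specific discharge q = 9.331 × 0.0090 = 0.08398 m/d
Seepage velocity v = q / n = 0.08398 / 0.13 = 0.6460 m/d
t = L / v = 159 / 0.6460 = 246.1 d
   = 246.1 / 365 = 0.674 yr

0.674 years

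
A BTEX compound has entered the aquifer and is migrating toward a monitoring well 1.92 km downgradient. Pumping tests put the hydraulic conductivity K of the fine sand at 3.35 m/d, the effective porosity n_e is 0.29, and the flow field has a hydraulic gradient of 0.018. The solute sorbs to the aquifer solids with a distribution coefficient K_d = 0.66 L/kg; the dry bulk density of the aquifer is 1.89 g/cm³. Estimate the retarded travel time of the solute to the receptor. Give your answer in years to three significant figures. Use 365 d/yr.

q = Ki = 3.35 × 0.018 = 0.06030 m/d
Average linear velocity = 0.06030 / 0.29 = 0.2079 m/d
Retardation R = 1 + ρ_b·K_d/n = 1 + 1.89×0.66/0.29 = 5.301
Contaminant velocity v_c = v/R = 0.2079/5.301 = 0.03922 m/d
L = 1.92 km = 1920 m
t = L/v_c = 1920/0.03922 = 48950 d
   = 48950/365 = 134 yr

134 years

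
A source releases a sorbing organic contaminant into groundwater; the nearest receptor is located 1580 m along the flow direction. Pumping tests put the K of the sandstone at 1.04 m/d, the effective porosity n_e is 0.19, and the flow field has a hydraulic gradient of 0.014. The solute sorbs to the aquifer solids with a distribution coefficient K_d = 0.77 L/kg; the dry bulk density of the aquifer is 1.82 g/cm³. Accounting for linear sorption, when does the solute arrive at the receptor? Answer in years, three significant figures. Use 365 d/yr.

Specific discharge q = 1.04 × 0.014 = 0.01456 m/d
Seepage velocity v = q / n = 0.01456 / 0.19 = 0.07663 m/d
Retardation R = 1 + ρ_b·K_d/n = 1 + 1.82×0.77/0.19 = 8.376
Contaminant velocity v_c = v/R = 0.07663/8.376 = 0.009149 m/d
t = L/v_c = 1580/0.009149 = 172700 d
   = 172700/365 = 473 yr

473 years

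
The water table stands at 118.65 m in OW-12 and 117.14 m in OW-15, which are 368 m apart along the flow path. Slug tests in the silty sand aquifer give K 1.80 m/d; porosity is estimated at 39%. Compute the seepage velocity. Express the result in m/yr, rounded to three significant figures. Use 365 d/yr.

Hydraulic gradient i = (118.65 − 117.14) / 368 = 1.51 / 368 = 0.004103
Specific discharge q = 1.80 × 0.004103 = 0.007386 m/d
v_s = q/n_e = 0.007386/0.39 = 0.01894 m/d
   = 0.01894 × 365 = 6.91 m/yr

6.91 m/yr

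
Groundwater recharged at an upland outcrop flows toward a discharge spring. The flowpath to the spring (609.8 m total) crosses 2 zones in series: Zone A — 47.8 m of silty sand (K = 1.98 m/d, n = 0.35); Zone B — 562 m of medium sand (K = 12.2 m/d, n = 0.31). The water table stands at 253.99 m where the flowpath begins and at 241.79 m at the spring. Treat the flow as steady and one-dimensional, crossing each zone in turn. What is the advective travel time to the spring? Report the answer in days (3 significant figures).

Total head drop ΔH = 253.99 − 241.79 = 12.20 m
Continuity: the same q passes through each zone, so ΔH = q·Σ(L_j/K_j) — the zones act as resistances in series.
Σ(L/K) = 47.8/1.98 + 562/12.2 = 24.14 + 46.07 = 70.21 d
q = ΔH / Σ(L/K) = 12.20 / 70.21 = 0.1738 m/d (same in every zone)
Zone A: v = q/n = 0.1738/0.35 = 0.4965 m/d → t_A = 47.8/0.4965 = 96.28 d
Zone B: v = q/n = 0.1738/0.31 = 0.5606 m/d → t_B = 562/0.5606 = 1003 d
Total t = 96.28 + 1003 = 1099 d

1100 days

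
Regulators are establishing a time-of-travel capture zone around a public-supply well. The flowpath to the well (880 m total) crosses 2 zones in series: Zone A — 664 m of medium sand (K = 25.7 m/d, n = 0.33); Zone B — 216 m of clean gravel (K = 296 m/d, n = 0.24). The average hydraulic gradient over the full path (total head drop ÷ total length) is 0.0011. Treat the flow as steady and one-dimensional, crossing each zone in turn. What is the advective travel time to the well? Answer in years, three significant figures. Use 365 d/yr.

Steady 1-D flow in series ⇒ the Darcy flux q is identical in every zone and the zone head losses add (resistances L/K in series).
Σ(L/K) = 664/25.7 + 216/296 = 25.84 + 0.7297 = 26.57 d
K_eq = L_total / Σ(L/K) = 880 / 26.57 = 33.12 m/d
q = K_eq · i = 33.12 × 0.0011 = 0.03644 m/d (same in every zone)
Zone A: v = q/n = 0.03644/0.33 = 0.1104 m/d → t_A = 664/0.1104 = 6014 d
Zone B: v = q/n = 0.03644/0.24 = 0.1518 m/d → t_B = 216/0.1518 = 1423 d
Total t = 6014 + 1423 = 7436 d
   = 7436 / 365 = 20.4 yr

20.4 years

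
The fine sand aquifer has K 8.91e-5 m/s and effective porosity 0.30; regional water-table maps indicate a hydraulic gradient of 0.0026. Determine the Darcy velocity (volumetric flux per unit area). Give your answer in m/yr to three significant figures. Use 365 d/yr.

7.31 m/yr

K = 8.91e-5 m/s × 86400 s/d = 7.698 m/d
Darcy flux q = K·i = 7.698 × 0.0026 = 0.02002 m/d
   = 0.02002 × 365 = 7.31 m/yr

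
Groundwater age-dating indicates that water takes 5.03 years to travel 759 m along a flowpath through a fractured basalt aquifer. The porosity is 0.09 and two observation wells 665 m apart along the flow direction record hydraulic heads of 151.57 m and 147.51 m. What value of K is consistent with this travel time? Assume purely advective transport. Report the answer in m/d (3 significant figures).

Hydraulic gradient i = (151.57 − 147.51) / 665 = 4.06 / 665 = 0.006105
t = 5.03 years = 1836 d
v = L / t = 759 / 1836 = 0.4134 m/d
K = v · n / i = 0.4134 × 0.09 / 0.006105 = 6.09 m/d

6.09 m/d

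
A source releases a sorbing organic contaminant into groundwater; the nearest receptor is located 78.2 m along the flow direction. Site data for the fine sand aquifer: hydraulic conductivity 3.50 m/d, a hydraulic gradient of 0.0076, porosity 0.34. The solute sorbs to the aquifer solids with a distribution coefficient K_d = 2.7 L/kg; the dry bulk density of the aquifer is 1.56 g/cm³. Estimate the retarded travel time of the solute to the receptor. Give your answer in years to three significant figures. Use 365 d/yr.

36.7 years

Darcy flux q = K·i = 3.50 × 0.0076 = 0.02660 m/d
Seepage velocity v = q / n = 0.02660 / 0.34 = 0.07824 m/d
Retardation R = 1 + ρ_b·K_d/n = 1 + 1.56×2.7/0.34 = 13.39
Contaminant velocity v_c = v/R = 0.07824/13.39 = 0.005844 m/d
t = L/v_c = 78.2/0.005844 = 13380 d
   = 13380/365 = 36.7 yr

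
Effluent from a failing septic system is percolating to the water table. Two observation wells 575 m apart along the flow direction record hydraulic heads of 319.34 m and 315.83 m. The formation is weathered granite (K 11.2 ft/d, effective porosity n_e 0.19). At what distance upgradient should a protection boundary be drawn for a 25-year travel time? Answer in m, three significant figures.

1000 m

Hydraulic gradient i = (319.34 − 315.83) / 575 = 3.51 / 575 = 0.006104
K = 11.2 ft/d × 0.3048 = 3.414 m/d
q = Ki = 3.414 × 0.006104 = 0.02084 m/d
v_s = q/n_e = 0.02084/0.19 = 0.1097 m/d
T = 25 yr × 365 = 9125 d
L = v × T = 0.1097 × 9125 = 1001 m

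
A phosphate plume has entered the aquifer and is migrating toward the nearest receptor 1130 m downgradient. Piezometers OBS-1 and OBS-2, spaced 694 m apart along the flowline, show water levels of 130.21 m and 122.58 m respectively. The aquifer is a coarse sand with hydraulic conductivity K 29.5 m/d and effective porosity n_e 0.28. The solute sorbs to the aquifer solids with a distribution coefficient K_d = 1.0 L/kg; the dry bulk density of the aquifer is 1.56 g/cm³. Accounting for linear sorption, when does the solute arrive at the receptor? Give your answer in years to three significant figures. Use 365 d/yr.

Hydraulic gradient i = (130.21 − 122.58) / 694 = 7.63 / 694 = 0.01099
q = Ki = 29.5 × 0.01099 = 0.3243 m/d
v_s = q/n_e = 0.3243/0.28 = 1.158 m/d
Retardation R = 1 + ρ_b·K_d/n = 1 + 1.56×1.0/0.28 = 6.571
Contaminant velocity v_c = v/R = 1.158/6.571 = 0.1763 m/d
t = L/v_c = 1130/0.1763 = 6411 d
   = 6411/365 = 17.6 yr

17.6 years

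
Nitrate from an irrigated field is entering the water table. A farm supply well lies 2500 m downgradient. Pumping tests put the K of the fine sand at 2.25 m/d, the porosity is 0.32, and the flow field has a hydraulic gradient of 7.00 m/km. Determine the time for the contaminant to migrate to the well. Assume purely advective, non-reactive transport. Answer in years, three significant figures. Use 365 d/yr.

Darcy flux q = K·i = 2.25 × 0.0070 = 0.01575 m/d
v_s = q/n_e = 0.01575/0.32 = 0.04922 m/d
t = L / v = 2500 / 0.04922 = 50790 d
   = 50790 / 365 = 139 yr

139 years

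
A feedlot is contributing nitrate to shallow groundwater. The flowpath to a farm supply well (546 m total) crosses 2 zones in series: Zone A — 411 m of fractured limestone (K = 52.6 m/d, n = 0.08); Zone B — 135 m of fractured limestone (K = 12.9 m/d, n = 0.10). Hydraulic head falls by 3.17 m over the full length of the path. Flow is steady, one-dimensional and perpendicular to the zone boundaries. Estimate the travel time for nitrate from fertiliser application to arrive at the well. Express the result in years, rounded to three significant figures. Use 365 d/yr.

0.733 years

Steady 1-D flow in series ⇒ the Darcy flux q is identical in every zone and the zone head losses add (resistances L/K in series).
Σ(L/K) = 411/52.6 + 135/12.9 = 7.814 + 10.47 = 18.28 d
q = ΔH / Σ(L/K) = 3.17 / 18.28 = 0.1734 m/d (same in every zone)
Zone A: v = q/n = 0.1734/0.08 = 2.168 m/d → t_A = 411/2.168 = 189.6 d
Zone B: v = q/n = 0.1734/0.10 = 1.734 m/d → t_B = 135/1.734 = 77.84 d
Total t = 189.6 + 77.84 = 267.4 d
   = 267.4 / 365 = 0.733 yr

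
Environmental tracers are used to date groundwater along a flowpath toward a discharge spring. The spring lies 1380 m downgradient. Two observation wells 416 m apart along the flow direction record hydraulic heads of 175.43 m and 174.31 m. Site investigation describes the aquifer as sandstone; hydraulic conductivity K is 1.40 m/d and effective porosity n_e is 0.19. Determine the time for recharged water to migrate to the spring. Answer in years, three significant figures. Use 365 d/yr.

191 years

Hydraulic gradient i = (175.43 − 174.31) / 416 = 1.12 / 416 = 0.002692
q = Ki = 1.40 × 0.002692 = 0.003769 m/d
v_s = q/n_e = 0.003769/0.19 = 0.01984 m/d
t = L / v = 1380 / 0.01984 = 69560 d
   = 69560 / 365 = 191 yr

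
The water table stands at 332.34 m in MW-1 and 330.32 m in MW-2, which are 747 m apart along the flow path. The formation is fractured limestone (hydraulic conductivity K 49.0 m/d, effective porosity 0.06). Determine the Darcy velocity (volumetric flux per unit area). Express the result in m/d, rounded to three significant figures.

0.133 m/d

Hydraulic gradient i = (332.34 − 330.32) / 747 = 2.02 / 747 = 0.002704
Specific discharge q = 49.0 × 0.002704 = 0.1325 m/d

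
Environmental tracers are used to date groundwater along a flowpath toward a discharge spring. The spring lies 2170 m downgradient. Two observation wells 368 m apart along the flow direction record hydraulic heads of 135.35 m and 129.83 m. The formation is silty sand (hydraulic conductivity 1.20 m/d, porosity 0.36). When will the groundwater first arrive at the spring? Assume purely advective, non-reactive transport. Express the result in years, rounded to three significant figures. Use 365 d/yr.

Hydraulic gradient i = (135.35 − 129.83) / 368 = 5.52 / 368 = 0.01500
Specific discharge q = 1.20 × 0.01500 = 0.01800 m/d
v_s = q/n_e = 0.01800/0.36 = 0.05000 m/d
t = L / v = 2170 / 0.05000 = 43400 d
   = 43400 / 365 = 119 yr

119 years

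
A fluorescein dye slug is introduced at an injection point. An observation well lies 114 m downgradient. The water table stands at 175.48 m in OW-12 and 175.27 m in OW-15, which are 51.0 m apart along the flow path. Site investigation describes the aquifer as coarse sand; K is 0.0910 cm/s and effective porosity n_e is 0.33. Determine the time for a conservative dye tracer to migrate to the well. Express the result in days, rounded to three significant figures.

Hydraulic gradient i = (175.48 − 175.27) / 51.0 = 0.21 / 51.0 = 0.004118
K = 0.0910 cm/s × 864 = 78.62 m/d
q = Ki = 78.62 × 0.004118 = 0.3237 m/d
Average linear velocity = 0.3237 / 0.33 = 0.9810 m/d
t = L / v = 114 / 0.9810 = 116.2 d

116 days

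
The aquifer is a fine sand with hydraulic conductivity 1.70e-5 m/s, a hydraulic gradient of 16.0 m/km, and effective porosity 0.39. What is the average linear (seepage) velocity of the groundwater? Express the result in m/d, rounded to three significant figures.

K = 1.70e-5 m/s × 86400 s/d = 1.469 m/d
q = Ki = 1.469 × 0.016 = 0.02350 m/d
v_s = q/n_e = 0.02350/0.39 = 0.06026 m/d

0.0603 m/d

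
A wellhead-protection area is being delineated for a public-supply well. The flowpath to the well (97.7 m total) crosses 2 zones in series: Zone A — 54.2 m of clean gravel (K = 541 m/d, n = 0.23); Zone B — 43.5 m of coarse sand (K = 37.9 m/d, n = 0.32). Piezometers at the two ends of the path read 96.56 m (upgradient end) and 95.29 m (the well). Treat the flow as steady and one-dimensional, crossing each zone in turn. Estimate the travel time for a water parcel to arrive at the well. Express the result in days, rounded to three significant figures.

Total head drop ΔH = 96.56 − 95.29 = 1.27 m
Continuity: the same q passes through each zone, so ΔH = q·Σ(L_j/K_j) — the zones act as resistances in series.
Σ(L/K) = 54.2/541 + 43.5/37.9 = 0.1002 + 1.148 = 1.248 d
q = ΔH / Σ(L/K) = 1.27 / 1.248 = 1.018 m/d (same in every zone)
Zone A: v = q/n = 1.018/0.23 = 4.425 m/d → t_A = 54.2/4.425 = 12.25 d
Zone B: v = q/n = 1.018/0.32 = 3.180 m/d → t_B = 43.5/3.180 = 13.68 d
Total t = 12.25 + 13.68 = 25.93 d

25.9 days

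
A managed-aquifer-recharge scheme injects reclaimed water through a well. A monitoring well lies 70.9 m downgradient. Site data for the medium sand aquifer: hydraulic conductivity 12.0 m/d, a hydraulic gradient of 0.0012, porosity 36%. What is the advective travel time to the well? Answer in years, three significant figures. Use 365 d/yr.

q = Ki = 12.0 × 0.0012 = 0.01440 m/d
v = Ki/n = 12.0·0.0012/0.36 = 0.04000 m/d
t = L / v = 70.9 / 0.04000 = 1773 d
   = 1773 / 365 = 4.86 yr

4.86 years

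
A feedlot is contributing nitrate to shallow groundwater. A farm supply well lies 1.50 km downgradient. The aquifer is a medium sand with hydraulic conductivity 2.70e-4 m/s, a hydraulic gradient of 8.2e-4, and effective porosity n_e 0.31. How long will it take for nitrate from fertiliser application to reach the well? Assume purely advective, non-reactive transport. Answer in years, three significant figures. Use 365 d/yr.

K = 2.70e-4 m/s × 86400 s/d = 23.33 m/d
Darcy flux q = K·i = 23.33 × 8.2e-4 = 0.01913 m/d
Average linear velocity = 0.01913 / 0.31 = 0.06171 m/d
L = 1.50 km = 1500 m
t = L / v = 1500 / 0.06171 = 24310 d
   = 24310 / 365 = 66.6 yr

66.6 years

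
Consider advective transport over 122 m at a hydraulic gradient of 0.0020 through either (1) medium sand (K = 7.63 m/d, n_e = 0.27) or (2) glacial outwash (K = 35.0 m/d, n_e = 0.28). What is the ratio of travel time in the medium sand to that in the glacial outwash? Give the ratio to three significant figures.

Unit 1 (medium sand): v = 7.63×0.0020/0.27 = 0.05652 m/d, t = 122/0.05652 = 2159 d
Unit 2 (glacial outwash): v = 35.0×0.0020/0.28 = 0.2500 m/d, t = 122/0.2500 = 488.0 d
t(medium sand) / t(glacial outwash) = 2159/488.0 = 4.42

4.42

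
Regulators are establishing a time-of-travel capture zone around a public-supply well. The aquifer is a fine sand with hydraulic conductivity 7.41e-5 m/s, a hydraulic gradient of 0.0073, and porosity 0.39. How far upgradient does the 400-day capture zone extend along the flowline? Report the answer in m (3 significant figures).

K = 7.41e-5 m/s × 86400 s/d = 6.402 m/d
q = Ki = 6.402 × 0.0073 = 0.04674 m/d
v = Ki/n = 6.402·0.0073/0.39 = 0.1198 m/d
L = v × T = 0.1198 × 400 = 47.93 m

47.9 m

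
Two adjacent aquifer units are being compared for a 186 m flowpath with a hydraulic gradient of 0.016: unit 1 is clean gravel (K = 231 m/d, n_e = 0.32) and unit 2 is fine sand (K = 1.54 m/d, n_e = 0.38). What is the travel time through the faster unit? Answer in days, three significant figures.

16.1 days

Unit 1 (clean gravel): v = 231×0.016/0.32 = 11.55 m/d, t = 186/11.55 = 16.10 d
Unit 2 (fine sand): v = 1.54×0.016/0.38 = 0.06484 m/d, t = 186/0.06484 = 2869 d
Faster unit: t = 16.1 d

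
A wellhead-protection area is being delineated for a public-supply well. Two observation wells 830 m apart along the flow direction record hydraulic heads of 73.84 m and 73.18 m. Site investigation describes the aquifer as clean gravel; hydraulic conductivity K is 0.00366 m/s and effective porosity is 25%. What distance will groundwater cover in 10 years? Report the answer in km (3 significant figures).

3.67 km

Hydraulic gradient i = (73.84 − 73.18) / 830 = 0.66 / 830 = 7.952e-4
K = 0.00366 m/s × 86400 s/d = 316.2 m/d
Specific discharge q = 316.2 × 7.952e-4 = 0.2515 m/d
v = Ki/n = 316.2·7.952e-4/0.25 = 1.006 m/d
T = 10 yr × 365 = 3650 d
L = v × T = 1.006 × 3650 = 3671 m
   = 3.67 km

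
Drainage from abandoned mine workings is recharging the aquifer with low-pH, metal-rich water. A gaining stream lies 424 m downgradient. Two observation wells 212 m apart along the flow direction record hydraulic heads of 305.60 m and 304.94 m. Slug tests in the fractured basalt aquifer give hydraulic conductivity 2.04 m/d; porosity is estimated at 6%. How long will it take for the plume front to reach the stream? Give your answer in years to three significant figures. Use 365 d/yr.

Hydraulic gradient i = (305.60 − 304.94) / 212 = 0.66 / 212 = 0.003113
Darcy flux q = K·i = 2.04 × 0.003113 = 0.006351 m/d
v_s = q/n_e = 0.006351/0.06 = 0.1058 m/d
t = L / v = 424 / 0.1058 = 4006 d
   = 4006 / 365 = 11.0 yr

11.0 years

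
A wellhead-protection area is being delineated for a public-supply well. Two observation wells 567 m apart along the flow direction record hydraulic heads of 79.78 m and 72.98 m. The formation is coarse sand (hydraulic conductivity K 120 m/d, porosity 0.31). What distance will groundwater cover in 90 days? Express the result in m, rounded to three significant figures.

Hydraulic gradient i = (79.78 − 72.98) / 567 = 6.80 / 567 = 0.01199
Darcy flux q = K·i = 120 × 0.01199 = 1.439 m/d
Seepage velocity v = q / n = 1.439 / 0.31 = 4.642 m/d
L = v × T = 4.642 × 90 = 417.8 m

418 m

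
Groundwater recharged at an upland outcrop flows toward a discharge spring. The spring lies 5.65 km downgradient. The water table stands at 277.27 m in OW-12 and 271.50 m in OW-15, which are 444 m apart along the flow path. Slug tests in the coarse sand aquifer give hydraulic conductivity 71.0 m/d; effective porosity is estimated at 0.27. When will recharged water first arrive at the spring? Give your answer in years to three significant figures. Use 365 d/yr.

Hydraulic gradient i = (277.27 − 271.50) / 444 = 5.77 / 444 = 0.01300
Specific discharge q = 71.0 × 0.01300 = 0.9227 m/d
Seepage velocity v = q / n = 0.9227 / 0.27 = 3.417 m/d
L = 5.65 km = 5650 m
t = L / v = 5650 / 3.417 = 1653 d
   = 1653 / 365 = 4.53 yr

4.53 years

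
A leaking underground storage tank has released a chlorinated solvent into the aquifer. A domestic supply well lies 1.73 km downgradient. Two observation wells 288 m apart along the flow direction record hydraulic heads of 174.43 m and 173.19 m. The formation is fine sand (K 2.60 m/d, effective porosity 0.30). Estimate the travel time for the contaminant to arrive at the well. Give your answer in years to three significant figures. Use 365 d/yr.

127 years

Hydraulic gradient i = (174.43 − 173.19) / 288 = 1.24 / 288 = 0.004306
Darcy flux q = K·i = 2.60 × 0.004306 = 0.01119 m/d
Seepage velocity v = q / n = 0.01119 / 0.30 = 0.03731 m/d
L = 1.73 km = 1730 m
t = L / v = 1730 / 0.03731 = 46360 d
   = 46360 / 365 = 127 yr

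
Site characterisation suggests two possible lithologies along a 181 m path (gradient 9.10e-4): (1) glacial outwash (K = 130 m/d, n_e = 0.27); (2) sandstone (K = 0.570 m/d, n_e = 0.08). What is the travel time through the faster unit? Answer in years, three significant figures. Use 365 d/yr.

Unit 1 (glacial outwash): v = 130×9.1e-4/0.27 = 0.4381 m/d, t = 181/0.4381 = 413.1 d
Unit 2 (sandstone): v = 0.570×9.1e-4/0.08 = 0.006484 m/d, t = 181/0.006484 = 27920 d
Faster: 413.1 d / 365 = 1.13 yr

1.13 years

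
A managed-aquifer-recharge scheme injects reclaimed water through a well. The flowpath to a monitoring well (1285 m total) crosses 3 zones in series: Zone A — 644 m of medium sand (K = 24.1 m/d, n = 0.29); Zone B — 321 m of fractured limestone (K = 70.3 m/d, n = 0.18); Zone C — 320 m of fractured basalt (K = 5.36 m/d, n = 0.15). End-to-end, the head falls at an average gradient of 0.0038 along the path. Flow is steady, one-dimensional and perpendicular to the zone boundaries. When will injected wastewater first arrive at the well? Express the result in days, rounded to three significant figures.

Steady 1-D flow in series ⇒ the Darcy flux q is identical in every zone and the zone head losses add (resistances L/K in series).
Σ(L/K) = 644/24.1 + 321/70.3 + 320/5.36 = 26.72 + 4.566 + 59.70 = 90.99 d
K_eq = L_total / Σ(L/K) = 1285 / 90.99 = 14.12 m/d
q = K_eq · i = 14.12 × 0.0038 = 0.05367 m/d (same in every zone)
Zone A: v = q/n = 0.05367/0.29 = 0.1851 m/d → t_A = 644/0.1851 = 3480 d
Zone B: v = q/n = 0.05367/0.18 = 0.2981 m/d → t_B = 321/0.2981 = 1077 d
Zone C: v = q/n = 0.05367/0.15 = 0.3578 m/d → t_C = 320/0.3578 = 894.4 d
Total t = 3480 + 1077 + 894.4 = 5451 d

5450 days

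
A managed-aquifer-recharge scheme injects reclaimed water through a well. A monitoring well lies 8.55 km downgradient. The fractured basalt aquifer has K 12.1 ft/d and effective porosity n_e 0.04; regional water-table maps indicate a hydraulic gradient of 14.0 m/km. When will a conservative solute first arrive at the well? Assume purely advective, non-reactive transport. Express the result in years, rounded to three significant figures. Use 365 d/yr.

18.1 years

K = 12.1 ft/d × 0.3048 = 3.688 m/d
Darcy flux q = K·i = 3.688 × 0.014 = 0.05163 m/d
Seepage velocity v = q / n = 0.05163 / 0.04 = 1.291 m/d
L = 8.55 km = 8550 m
t = L / v = 8550 / 1.291 = 6624 d
   = 6624 / 365 = 18.1 yr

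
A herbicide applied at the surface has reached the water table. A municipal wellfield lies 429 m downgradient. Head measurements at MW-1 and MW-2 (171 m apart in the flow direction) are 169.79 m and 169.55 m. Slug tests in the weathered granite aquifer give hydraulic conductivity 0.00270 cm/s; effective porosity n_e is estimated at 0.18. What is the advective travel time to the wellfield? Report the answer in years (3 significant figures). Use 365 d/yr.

Hydraulic gradient i = (169.79 − 169.55) / 171 = 0.24 / 171 = 0.001404
K = 0.00270 cm/s × 864 = 2.333 m/d
q = Ki = 2.333 × 0.001404 = 0.003274 m/d
Seepage velocity v = q / n = 0.003274 / 0.18 = 0.01819 m/d
t = L / v = 429 / 0.01819 = 23590 d
   = 23590 / 365 = 64.6 yr

64.6 years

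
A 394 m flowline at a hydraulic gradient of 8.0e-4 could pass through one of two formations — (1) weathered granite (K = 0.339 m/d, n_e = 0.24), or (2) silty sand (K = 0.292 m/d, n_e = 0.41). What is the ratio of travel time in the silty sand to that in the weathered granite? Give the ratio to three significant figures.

1.98

Unit 1 (weathered granite): v = 0.339×8.0e-4/0.24 = 0.001130 m/d, t = 394/0.001130 = 348700 d
Unit 2 (silty sand): v = 0.292×8.0e-4/0.41 = 5.698e-4 m/d, t = 394/5.698e-4 = 691500 d
t(silty sand) / t(weathered granite) = 691500/348700 = 1.98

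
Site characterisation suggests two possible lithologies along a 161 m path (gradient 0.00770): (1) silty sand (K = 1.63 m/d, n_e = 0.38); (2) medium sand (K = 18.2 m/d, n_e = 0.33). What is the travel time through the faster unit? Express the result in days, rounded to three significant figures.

379 days

Unit 1 (silty sand): v = 1.63×0.0077/0.38 = 0.03303 m/d, t = 161/0.03303 = 4875 d
Unit 2 (medium sand): v = 18.2×0.0077/0.33 = 0.4247 m/d, t = 161/0.4247 = 379.1 d
Faster unit: t = 379 d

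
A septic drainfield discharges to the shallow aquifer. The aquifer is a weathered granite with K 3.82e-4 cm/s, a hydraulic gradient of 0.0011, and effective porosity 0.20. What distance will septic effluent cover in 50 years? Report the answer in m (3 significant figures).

33.1 m

K = 3.82e-4 cm/s × 864 = 0.3300 m/d
Darcy flux q = K·i = 0.3300 × 0.0011 = 3.631e-4 m/d
v_s = q/n_e = 3.631e-4/0.20 = 0.001815 m/d
T = 50 yr × 365 = 18250 d
L = v × T = 0.001815 × 18250 = 33.13 m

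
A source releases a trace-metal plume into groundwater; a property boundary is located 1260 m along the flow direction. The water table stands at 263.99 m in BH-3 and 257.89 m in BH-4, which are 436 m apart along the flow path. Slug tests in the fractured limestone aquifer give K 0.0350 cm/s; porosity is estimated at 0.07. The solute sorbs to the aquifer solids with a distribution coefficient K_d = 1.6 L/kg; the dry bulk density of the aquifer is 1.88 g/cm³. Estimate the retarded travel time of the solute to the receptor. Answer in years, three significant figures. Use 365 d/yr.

Hydraulic gradient i = (263.99 − 257.89) / 436 = 6.10 / 436 = 0.01399
K = 0.0350 cm/s × 864 = 30.24 m/d
Darcy flux q = K·i = 30.24 × 0.01399 = 0.4231 m/d
Seepage velocity v = q / n = 0.4231 / 0.07 = 6.044 m/d
Retardation R = 1 + ρ_b·K_d/n = 1 + 1.88×1.6/0.07 = 43.97
Contaminant velocity v_c = v/R = 6.044/43.97 = 0.1375 m/d
t = L/v_c = 1260/0.1375 = 9167 d
   = 9167/365 = 25.1 yr

25.1 years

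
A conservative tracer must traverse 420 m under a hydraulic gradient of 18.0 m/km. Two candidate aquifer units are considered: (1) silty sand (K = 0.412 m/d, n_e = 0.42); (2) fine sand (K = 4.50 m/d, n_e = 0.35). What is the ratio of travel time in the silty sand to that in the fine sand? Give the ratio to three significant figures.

13.1

Unit 1 (silty sand): v = 0.412×0.018/0.42 = 0.01766 m/d, t = 420/0.01766 = 23790 d
Unit 2 (fine sand): v = 4.50×0.018/0.35 = 0.2314 m/d, t = 420/0.2314 = 1815 d
t(silty sand) / t(fine sand) = 23790/1815 = 13.1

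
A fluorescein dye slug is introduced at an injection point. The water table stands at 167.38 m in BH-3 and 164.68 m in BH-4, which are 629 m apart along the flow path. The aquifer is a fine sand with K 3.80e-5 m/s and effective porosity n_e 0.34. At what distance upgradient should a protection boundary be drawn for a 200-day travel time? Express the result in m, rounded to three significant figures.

Hydraulic gradient i = (167.38 − 164.68) / 629 = 2.70 / 629 = 0.004293
K = 3.80e-5 m/s × 86400 s/d = 3.283 m/d
Darcy flux q = K·i = 3.283 × 0.004293 = 0.01409 m/d
v_s = q/n_e = 0.01409/0.34 = 0.04145 m/d
L = v × T = 0.04145 × 200 = 8.290 m

8.29 m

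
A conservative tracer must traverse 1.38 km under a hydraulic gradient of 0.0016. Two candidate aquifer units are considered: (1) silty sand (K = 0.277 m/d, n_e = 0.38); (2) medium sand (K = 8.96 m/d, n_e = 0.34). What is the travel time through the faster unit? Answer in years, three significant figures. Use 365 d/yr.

89.7 years

Unit 1 (silty sand): v = 0.277×0.0016/0.38 = 0.001166 m/d, t = 1380/0.001166 = 1.183e6 d
Unit 2 (medium sand): v = 8.96×0.0016/0.34 = 0.04216 m/d, t = 1380/0.04216 = 32730 d
Faster: 32730 d / 365 = 89.7 yr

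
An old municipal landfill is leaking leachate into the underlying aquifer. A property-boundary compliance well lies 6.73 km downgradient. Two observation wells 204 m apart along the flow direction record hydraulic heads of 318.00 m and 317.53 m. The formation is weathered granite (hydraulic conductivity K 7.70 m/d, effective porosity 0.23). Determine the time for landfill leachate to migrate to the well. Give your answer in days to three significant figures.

87300 days

Hydraulic gradient i = (318.00 − 317.53) / 204 = 0.47 / 204 = 0.002304
Darcy flux q = K·i = 7.70 × 0.002304 = 0.01774 m/d
Seepage velocity v = q / n = 0.01774 / 0.23 = 0.07713 m/d
L = 6.73 km = 6730 m
t = L / v = 6730 / 0.07713 = 87250 d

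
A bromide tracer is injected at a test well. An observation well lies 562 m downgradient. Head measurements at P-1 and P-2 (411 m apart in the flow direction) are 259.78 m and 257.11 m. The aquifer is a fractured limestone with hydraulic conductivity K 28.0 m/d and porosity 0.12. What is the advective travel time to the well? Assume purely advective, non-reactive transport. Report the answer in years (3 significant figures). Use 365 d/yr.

Hydraulic gradient i = (259.78 − 257.11) / 411 = 2.67 / 411 = 0.006496
q = Ki = 28.0 × 0.006496 = 0.1819 m/d
v = Ki/n = 28.0·0.006496/0.12 = 1.516 m/d
t = L / v = 562 / 1.516 = 370.8 d
   = 370.8 / 365 = 1.02 yr

1.02 years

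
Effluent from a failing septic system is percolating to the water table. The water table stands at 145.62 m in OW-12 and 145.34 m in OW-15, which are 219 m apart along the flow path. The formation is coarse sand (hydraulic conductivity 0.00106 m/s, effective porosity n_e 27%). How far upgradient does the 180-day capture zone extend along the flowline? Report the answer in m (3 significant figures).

78.1 m

Hydraulic gradient i = (145.62 − 145.34) / 219 = 0.28 / 219 = 0.001279
K = 0.00106 m/s × 86400 s/d = 91.58 m/d
Darcy flux q = K·i = 91.58 × 0.001279 = 0.1171 m/d
Average linear velocity = 0.1171 / 0.27 = 0.4337 m/d
L = v × T = 0.4337 × 180 = 78.06 m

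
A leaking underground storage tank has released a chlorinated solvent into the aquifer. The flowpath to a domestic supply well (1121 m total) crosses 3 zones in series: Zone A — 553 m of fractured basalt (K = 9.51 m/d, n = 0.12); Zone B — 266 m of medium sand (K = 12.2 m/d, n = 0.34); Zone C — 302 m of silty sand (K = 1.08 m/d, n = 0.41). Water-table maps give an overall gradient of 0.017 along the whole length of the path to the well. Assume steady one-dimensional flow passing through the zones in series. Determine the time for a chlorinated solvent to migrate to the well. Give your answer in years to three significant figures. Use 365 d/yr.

14.5 years

Continuity: the same q passes through each zone, so ΔH = q·Σ(L_j/K_j) — the zones act as resistances in series.
Σ(L/K) = 553/9.51 + 266/12.2 + 302/1.08 = 58.15 + 21.80 + 279.6 = 359.6 d
K_eq = L_total / Σ(L/K) = 1121 / 359.6 = 3.118 m/d
q = K_eq · i = 3.118 × 0.017 = 0.05300 m/d (same in every zone)
Zone A: v = q/n = 0.05300/0.12 = 0.4416 m/d → t_A = 553/0.4416 = 1252 d
Zone B: v = q/n = 0.05300/0.34 = 0.1559 m/d → t_B = 266/0.1559 = 1706 d
Zone C: v = q/n = 0.05300/0.41 = 0.1293 m/d → t_C = 302/0.1293 = 2336 d
Total t = 1252 + 1706 + 2336 = 5295 d
   = 5295 / 365 = 14.5 yr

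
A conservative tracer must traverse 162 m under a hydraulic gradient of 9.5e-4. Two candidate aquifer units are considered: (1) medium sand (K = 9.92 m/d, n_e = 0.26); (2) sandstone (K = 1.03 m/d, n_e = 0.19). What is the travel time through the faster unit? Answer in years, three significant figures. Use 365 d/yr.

12.2 years

Unit 1 (medium sand): v = 9.92×9.5e-4/0.26 = 0.03625 m/d, t = 162/0.03625 = 4469 d
Unit 2 (sandstone): v = 1.03×9.5e-4/0.19 = 0.005150 m/d, t = 162/0.005150 = 31460 d
Faster: 4469 d / 365 = 12.2 yr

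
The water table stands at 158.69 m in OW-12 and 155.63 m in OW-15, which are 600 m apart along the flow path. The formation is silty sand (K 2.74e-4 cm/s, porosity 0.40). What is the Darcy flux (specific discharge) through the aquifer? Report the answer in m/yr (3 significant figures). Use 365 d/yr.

Hydraulic gradient i = (158.69 − 155.63) / 600 = 3.06 / 600 = 0.005100
K = 2.74e-4 cm/s × 864 = 0.2367 m/d
Darcy flux q = K·i = 0.2367 × 0.005100 = 0.001207 m/d
   = 0.001207 × 365 = 0.441 m/yr

0.441 m/yr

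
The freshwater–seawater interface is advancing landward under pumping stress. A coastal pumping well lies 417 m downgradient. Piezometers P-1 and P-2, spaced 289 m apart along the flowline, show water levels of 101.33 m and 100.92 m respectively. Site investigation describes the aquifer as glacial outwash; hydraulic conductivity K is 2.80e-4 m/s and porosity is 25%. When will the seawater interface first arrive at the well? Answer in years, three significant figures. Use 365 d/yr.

8.32 years

Hydraulic gradient i = (101.33 − 100.92) / 289 = 0.41 / 289 = 0.001419
K = 2.80e-4 m/s × 86400 s/d = 24.19 m/d
Specific discharge q = 24.19 × 0.001419 = 0.03432 m/d
v_s = q/n_e = 0.03432/0.25 = 0.1373 m/d
t = L / v = 417 / 0.1373 = 3038 d
   = 3038 / 365 = 8.32 yr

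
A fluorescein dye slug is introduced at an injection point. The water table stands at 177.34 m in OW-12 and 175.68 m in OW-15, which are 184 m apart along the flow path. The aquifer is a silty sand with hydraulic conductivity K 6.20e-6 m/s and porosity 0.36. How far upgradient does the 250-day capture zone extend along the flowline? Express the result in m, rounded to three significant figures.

3.36 m

Hydraulic gradient i = (177.34 − 175.68) / 184 = 1.66 / 184 = 0.009022
K = 6.20e-6 m/s × 86400 s/d = 0.5357 m/d
Specific discharge q = 0.5357 × 0.009022 = 0.004833 m/d
Average linear velocity = 0.004833 / 0.36 = 0.01342 m/d
L = v × T = 0.01342 × 250 = 3.356 m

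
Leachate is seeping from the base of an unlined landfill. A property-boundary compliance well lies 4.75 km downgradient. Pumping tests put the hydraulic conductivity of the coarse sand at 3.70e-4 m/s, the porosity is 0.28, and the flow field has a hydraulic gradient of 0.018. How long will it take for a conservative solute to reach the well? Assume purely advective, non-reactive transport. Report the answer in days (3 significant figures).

K = 3.70e-4 m/s × 86400 s/d = 31.97 m/d
q = Ki = 31.97 × 0.018 = 0.5754 m/d
v_s = q/n_e = 0.5754/0.28 = 2.055 m/d
L = 4.75 km = 4750 m
t = L / v = 4750 / 2.055 = 2311 d

2310 days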